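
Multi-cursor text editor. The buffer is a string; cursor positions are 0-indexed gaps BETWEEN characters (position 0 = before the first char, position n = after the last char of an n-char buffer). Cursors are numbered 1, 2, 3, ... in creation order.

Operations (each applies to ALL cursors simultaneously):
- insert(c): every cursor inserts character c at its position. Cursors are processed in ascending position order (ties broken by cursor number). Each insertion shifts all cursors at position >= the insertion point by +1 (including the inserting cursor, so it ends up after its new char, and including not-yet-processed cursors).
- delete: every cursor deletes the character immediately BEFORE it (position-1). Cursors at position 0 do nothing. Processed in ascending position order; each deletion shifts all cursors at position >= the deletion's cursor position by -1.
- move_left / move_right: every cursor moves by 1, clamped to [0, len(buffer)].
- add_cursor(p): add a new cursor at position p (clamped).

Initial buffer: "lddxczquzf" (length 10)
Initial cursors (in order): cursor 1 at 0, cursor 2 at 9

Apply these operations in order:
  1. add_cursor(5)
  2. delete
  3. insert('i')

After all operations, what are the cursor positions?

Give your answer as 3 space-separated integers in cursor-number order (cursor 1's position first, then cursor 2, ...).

After op 1 (add_cursor(5)): buffer="lddxczquzf" (len 10), cursors c1@0 c3@5 c2@9, authorship ..........
After op 2 (delete): buffer="lddxzquf" (len 8), cursors c1@0 c3@4 c2@7, authorship ........
After op 3 (insert('i')): buffer="ilddxizquif" (len 11), cursors c1@1 c3@6 c2@10, authorship 1....3...2.

Answer: 1 10 6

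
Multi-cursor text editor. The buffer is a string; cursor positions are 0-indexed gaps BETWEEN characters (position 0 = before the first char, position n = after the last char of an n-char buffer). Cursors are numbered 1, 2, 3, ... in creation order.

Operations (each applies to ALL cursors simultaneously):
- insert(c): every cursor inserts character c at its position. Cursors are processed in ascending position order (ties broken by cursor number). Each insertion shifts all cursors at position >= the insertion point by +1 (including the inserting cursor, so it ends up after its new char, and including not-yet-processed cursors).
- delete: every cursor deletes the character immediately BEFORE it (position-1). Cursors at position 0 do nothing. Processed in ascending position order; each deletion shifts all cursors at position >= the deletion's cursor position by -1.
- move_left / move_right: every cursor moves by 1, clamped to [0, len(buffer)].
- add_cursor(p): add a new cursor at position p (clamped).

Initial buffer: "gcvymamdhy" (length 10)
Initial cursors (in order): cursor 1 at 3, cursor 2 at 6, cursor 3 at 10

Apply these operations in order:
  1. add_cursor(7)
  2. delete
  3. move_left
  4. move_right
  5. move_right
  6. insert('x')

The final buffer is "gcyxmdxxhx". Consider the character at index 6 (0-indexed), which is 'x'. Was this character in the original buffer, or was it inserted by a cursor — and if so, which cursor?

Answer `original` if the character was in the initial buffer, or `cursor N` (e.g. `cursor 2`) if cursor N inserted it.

After op 1 (add_cursor(7)): buffer="gcvymamdhy" (len 10), cursors c1@3 c2@6 c4@7 c3@10, authorship ..........
After op 2 (delete): buffer="gcymdh" (len 6), cursors c1@2 c2@4 c4@4 c3@6, authorship ......
After op 3 (move_left): buffer="gcymdh" (len 6), cursors c1@1 c2@3 c4@3 c3@5, authorship ......
After op 4 (move_right): buffer="gcymdh" (len 6), cursors c1@2 c2@4 c4@4 c3@6, authorship ......
After op 5 (move_right): buffer="gcymdh" (len 6), cursors c1@3 c2@5 c4@5 c3@6, authorship ......
After op 6 (insert('x')): buffer="gcyxmdxxhx" (len 10), cursors c1@4 c2@8 c4@8 c3@10, authorship ...1..24.3
Authorship (.=original, N=cursor N): . . . 1 . . 2 4 . 3
Index 6: author = 2

Answer: cursor 2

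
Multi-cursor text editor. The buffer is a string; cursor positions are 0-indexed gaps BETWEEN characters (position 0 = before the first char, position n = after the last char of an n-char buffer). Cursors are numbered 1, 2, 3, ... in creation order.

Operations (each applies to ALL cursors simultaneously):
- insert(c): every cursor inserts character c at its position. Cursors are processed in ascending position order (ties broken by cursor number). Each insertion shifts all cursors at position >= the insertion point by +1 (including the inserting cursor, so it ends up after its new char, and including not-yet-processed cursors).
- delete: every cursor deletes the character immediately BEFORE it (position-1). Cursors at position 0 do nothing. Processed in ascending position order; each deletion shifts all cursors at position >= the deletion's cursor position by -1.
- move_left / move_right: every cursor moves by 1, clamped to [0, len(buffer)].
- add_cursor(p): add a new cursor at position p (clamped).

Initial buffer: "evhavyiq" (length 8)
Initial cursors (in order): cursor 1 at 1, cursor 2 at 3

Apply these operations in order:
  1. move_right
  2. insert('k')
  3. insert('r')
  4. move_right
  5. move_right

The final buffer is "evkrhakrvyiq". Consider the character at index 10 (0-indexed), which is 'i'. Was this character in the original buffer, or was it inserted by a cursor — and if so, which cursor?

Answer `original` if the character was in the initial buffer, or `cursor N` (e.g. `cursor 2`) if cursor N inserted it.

After op 1 (move_right): buffer="evhavyiq" (len 8), cursors c1@2 c2@4, authorship ........
After op 2 (insert('k')): buffer="evkhakvyiq" (len 10), cursors c1@3 c2@6, authorship ..1..2....
After op 3 (insert('r')): buffer="evkrhakrvyiq" (len 12), cursors c1@4 c2@8, authorship ..11..22....
After op 4 (move_right): buffer="evkrhakrvyiq" (len 12), cursors c1@5 c2@9, authorship ..11..22....
After op 5 (move_right): buffer="evkrhakrvyiq" (len 12), cursors c1@6 c2@10, authorship ..11..22....
Authorship (.=original, N=cursor N): . . 1 1 . . 2 2 . . . .
Index 10: author = original

Answer: original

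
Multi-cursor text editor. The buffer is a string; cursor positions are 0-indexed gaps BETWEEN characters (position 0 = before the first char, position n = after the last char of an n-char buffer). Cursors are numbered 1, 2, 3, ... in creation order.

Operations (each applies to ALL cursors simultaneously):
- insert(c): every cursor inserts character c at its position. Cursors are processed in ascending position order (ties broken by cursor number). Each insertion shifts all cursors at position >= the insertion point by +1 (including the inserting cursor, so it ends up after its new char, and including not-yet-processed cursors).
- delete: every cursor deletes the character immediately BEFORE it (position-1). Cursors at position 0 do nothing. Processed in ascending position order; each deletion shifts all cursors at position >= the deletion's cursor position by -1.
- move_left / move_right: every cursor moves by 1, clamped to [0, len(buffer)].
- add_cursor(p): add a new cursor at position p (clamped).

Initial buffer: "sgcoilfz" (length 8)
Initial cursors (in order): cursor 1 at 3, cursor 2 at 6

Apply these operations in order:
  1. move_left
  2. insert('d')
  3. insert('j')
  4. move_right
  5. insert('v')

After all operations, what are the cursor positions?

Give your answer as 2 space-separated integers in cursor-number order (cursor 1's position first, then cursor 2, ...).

After op 1 (move_left): buffer="sgcoilfz" (len 8), cursors c1@2 c2@5, authorship ........
After op 2 (insert('d')): buffer="sgdcoidlfz" (len 10), cursors c1@3 c2@7, authorship ..1...2...
After op 3 (insert('j')): buffer="sgdjcoidjlfz" (len 12), cursors c1@4 c2@9, authorship ..11...22...
After op 4 (move_right): buffer="sgdjcoidjlfz" (len 12), cursors c1@5 c2@10, authorship ..11...22...
After op 5 (insert('v')): buffer="sgdjcvoidjlvfz" (len 14), cursors c1@6 c2@12, authorship ..11.1..22.2..

Answer: 6 12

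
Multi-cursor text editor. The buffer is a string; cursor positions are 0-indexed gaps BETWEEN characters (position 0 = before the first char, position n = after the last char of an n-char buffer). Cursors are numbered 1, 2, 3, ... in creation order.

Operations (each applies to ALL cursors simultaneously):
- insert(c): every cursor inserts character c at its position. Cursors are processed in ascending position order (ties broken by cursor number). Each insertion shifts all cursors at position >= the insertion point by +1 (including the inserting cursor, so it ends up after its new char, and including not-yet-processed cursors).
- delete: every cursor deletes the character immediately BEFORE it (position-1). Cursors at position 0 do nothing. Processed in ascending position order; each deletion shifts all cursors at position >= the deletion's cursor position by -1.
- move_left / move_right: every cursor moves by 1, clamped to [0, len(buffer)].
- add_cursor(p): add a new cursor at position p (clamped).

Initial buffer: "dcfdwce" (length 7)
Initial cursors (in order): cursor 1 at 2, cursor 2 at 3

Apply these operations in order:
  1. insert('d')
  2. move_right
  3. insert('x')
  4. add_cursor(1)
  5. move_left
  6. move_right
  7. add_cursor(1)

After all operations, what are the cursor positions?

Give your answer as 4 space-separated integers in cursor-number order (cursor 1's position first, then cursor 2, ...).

After op 1 (insert('d')): buffer="dcdfddwce" (len 9), cursors c1@3 c2@5, authorship ..1.2....
After op 2 (move_right): buffer="dcdfddwce" (len 9), cursors c1@4 c2@6, authorship ..1.2....
After op 3 (insert('x')): buffer="dcdfxddxwce" (len 11), cursors c1@5 c2@8, authorship ..1.12.2...
After op 4 (add_cursor(1)): buffer="dcdfxddxwce" (len 11), cursors c3@1 c1@5 c2@8, authorship ..1.12.2...
After op 5 (move_left): buffer="dcdfxddxwce" (len 11), cursors c3@0 c1@4 c2@7, authorship ..1.12.2...
After op 6 (move_right): buffer="dcdfxddxwce" (len 11), cursors c3@1 c1@5 c2@8, authorship ..1.12.2...
After op 7 (add_cursor(1)): buffer="dcdfxddxwce" (len 11), cursors c3@1 c4@1 c1@5 c2@8, authorship ..1.12.2...

Answer: 5 8 1 1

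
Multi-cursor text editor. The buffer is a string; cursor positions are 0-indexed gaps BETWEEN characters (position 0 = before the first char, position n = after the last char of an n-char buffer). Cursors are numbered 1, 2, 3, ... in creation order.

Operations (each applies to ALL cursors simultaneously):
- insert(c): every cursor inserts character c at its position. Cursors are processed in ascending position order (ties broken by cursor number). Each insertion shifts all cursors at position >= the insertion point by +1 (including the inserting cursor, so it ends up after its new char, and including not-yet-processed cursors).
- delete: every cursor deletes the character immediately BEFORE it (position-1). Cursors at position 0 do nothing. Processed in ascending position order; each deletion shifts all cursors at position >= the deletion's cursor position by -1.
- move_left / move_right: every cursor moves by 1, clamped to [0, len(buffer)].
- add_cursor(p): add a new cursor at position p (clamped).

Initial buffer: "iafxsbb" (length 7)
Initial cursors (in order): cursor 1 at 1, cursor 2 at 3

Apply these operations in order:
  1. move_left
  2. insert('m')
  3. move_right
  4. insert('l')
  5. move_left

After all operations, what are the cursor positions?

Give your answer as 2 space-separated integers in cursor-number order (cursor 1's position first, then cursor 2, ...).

After op 1 (move_left): buffer="iafxsbb" (len 7), cursors c1@0 c2@2, authorship .......
After op 2 (insert('m')): buffer="miamfxsbb" (len 9), cursors c1@1 c2@4, authorship 1..2.....
After op 3 (move_right): buffer="miamfxsbb" (len 9), cursors c1@2 c2@5, authorship 1..2.....
After op 4 (insert('l')): buffer="milamflxsbb" (len 11), cursors c1@3 c2@7, authorship 1.1.2.2....
After op 5 (move_left): buffer="milamflxsbb" (len 11), cursors c1@2 c2@6, authorship 1.1.2.2....

Answer: 2 6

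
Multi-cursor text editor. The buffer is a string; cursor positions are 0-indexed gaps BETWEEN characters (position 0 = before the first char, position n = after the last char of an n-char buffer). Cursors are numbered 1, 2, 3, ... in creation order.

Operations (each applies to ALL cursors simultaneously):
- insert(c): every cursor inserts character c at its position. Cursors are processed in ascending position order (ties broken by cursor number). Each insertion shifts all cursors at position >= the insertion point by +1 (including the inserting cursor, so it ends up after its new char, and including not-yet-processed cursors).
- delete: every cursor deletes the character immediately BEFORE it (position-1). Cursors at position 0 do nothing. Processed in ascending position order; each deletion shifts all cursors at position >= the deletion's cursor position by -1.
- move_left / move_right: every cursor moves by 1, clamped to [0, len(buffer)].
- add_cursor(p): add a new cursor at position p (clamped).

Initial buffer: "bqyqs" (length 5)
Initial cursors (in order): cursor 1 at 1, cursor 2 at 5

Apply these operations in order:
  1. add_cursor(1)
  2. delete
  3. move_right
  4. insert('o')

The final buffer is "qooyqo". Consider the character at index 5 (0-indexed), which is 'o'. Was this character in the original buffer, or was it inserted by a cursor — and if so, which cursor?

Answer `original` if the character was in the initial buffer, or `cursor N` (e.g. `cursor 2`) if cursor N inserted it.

After op 1 (add_cursor(1)): buffer="bqyqs" (len 5), cursors c1@1 c3@1 c2@5, authorship .....
After op 2 (delete): buffer="qyq" (len 3), cursors c1@0 c3@0 c2@3, authorship ...
After op 3 (move_right): buffer="qyq" (len 3), cursors c1@1 c3@1 c2@3, authorship ...
After op 4 (insert('o')): buffer="qooyqo" (len 6), cursors c1@3 c3@3 c2@6, authorship .13..2
Authorship (.=original, N=cursor N): . 1 3 . . 2
Index 5: author = 2

Answer: cursor 2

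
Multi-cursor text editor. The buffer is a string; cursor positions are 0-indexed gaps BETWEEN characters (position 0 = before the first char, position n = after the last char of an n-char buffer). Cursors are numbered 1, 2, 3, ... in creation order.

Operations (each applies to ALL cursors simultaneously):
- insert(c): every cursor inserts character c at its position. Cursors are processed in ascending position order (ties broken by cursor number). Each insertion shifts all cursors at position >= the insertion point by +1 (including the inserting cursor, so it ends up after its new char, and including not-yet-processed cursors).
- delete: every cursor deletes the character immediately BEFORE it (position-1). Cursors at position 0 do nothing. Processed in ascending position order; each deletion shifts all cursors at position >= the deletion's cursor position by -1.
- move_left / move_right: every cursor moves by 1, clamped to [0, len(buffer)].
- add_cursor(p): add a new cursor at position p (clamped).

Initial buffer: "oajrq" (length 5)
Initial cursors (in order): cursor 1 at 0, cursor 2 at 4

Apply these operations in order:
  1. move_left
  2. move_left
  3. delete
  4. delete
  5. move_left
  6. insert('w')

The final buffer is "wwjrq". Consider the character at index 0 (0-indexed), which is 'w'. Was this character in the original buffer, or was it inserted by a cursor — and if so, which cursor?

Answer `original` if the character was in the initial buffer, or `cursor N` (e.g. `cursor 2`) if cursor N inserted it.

Answer: cursor 1

Derivation:
After op 1 (move_left): buffer="oajrq" (len 5), cursors c1@0 c2@3, authorship .....
After op 2 (move_left): buffer="oajrq" (len 5), cursors c1@0 c2@2, authorship .....
After op 3 (delete): buffer="ojrq" (len 4), cursors c1@0 c2@1, authorship ....
After op 4 (delete): buffer="jrq" (len 3), cursors c1@0 c2@0, authorship ...
After op 5 (move_left): buffer="jrq" (len 3), cursors c1@0 c2@0, authorship ...
After op 6 (insert('w')): buffer="wwjrq" (len 5), cursors c1@2 c2@2, authorship 12...
Authorship (.=original, N=cursor N): 1 2 . . .
Index 0: author = 1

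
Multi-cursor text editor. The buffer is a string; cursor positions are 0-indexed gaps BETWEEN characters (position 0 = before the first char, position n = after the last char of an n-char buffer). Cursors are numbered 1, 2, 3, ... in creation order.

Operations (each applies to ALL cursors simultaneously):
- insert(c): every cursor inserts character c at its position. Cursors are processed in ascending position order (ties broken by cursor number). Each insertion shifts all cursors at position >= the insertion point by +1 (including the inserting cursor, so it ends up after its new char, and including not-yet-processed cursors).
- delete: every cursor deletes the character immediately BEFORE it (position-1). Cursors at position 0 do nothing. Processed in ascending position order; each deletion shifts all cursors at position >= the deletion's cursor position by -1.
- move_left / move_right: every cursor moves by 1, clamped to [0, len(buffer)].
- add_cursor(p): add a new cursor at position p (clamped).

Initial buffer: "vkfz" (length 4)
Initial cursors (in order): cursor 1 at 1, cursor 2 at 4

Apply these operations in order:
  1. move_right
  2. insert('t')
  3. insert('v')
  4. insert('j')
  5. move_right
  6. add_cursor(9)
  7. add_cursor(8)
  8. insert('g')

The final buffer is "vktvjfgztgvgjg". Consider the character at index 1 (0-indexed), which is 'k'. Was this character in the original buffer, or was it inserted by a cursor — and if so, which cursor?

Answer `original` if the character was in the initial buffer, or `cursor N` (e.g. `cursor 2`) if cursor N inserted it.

Answer: original

Derivation:
After op 1 (move_right): buffer="vkfz" (len 4), cursors c1@2 c2@4, authorship ....
After op 2 (insert('t')): buffer="vktfzt" (len 6), cursors c1@3 c2@6, authorship ..1..2
After op 3 (insert('v')): buffer="vktvfztv" (len 8), cursors c1@4 c2@8, authorship ..11..22
After op 4 (insert('j')): buffer="vktvjfztvj" (len 10), cursors c1@5 c2@10, authorship ..111..222
After op 5 (move_right): buffer="vktvjfztvj" (len 10), cursors c1@6 c2@10, authorship ..111..222
After op 6 (add_cursor(9)): buffer="vktvjfztvj" (len 10), cursors c1@6 c3@9 c2@10, authorship ..111..222
After op 7 (add_cursor(8)): buffer="vktvjfztvj" (len 10), cursors c1@6 c4@8 c3@9 c2@10, authorship ..111..222
After op 8 (insert('g')): buffer="vktvjfgztgvgjg" (len 14), cursors c1@7 c4@10 c3@12 c2@14, authorship ..111.1.242322
Authorship (.=original, N=cursor N): . . 1 1 1 . 1 . 2 4 2 3 2 2
Index 1: author = original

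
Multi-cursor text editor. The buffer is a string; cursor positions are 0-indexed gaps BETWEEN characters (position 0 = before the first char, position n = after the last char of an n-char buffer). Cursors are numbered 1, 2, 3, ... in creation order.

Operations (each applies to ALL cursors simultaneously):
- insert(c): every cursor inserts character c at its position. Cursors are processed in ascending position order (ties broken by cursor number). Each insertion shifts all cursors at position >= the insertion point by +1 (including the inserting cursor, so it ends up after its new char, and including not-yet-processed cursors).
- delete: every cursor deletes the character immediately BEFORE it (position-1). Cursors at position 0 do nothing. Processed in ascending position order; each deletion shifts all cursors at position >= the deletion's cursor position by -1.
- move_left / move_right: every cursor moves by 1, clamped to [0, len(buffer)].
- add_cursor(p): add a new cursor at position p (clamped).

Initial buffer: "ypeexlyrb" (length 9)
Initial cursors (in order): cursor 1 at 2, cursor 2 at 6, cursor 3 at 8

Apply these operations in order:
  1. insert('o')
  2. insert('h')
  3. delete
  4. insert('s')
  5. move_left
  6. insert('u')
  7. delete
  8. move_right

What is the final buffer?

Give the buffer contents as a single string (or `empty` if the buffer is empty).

Answer: yposeexlosyrosb

Derivation:
After op 1 (insert('o')): buffer="ypoeexloyrob" (len 12), cursors c1@3 c2@8 c3@11, authorship ..1....2..3.
After op 2 (insert('h')): buffer="ypoheexlohyrohb" (len 15), cursors c1@4 c2@10 c3@14, authorship ..11....22..33.
After op 3 (delete): buffer="ypoeexloyrob" (len 12), cursors c1@3 c2@8 c3@11, authorship ..1....2..3.
After op 4 (insert('s')): buffer="yposeexlosyrosb" (len 15), cursors c1@4 c2@10 c3@14, authorship ..11....22..33.
After op 5 (move_left): buffer="yposeexlosyrosb" (len 15), cursors c1@3 c2@9 c3@13, authorship ..11....22..33.
After op 6 (insert('u')): buffer="ypouseexlousyrousb" (len 18), cursors c1@4 c2@11 c3@16, authorship ..111....222..333.
After op 7 (delete): buffer="yposeexlosyrosb" (len 15), cursors c1@3 c2@9 c3@13, authorship ..11....22..33.
After op 8 (move_right): buffer="yposeexlosyrosb" (len 15), cursors c1@4 c2@10 c3@14, authorship ..11....22..33.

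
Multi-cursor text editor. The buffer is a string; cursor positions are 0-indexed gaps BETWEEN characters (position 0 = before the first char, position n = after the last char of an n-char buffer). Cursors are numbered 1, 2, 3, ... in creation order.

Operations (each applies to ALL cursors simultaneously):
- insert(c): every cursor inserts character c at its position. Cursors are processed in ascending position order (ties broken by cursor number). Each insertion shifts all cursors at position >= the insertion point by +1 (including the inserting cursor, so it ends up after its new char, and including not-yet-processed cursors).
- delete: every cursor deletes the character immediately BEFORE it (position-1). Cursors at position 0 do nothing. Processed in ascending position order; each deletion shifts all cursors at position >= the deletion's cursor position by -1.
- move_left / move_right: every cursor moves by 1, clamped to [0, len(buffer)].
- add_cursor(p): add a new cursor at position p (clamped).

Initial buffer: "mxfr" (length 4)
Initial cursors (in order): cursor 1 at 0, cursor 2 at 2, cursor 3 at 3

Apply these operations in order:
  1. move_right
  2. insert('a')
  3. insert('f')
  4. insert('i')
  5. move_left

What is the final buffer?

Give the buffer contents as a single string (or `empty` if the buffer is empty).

Answer: mafixfafirafi

Derivation:
After op 1 (move_right): buffer="mxfr" (len 4), cursors c1@1 c2@3 c3@4, authorship ....
After op 2 (insert('a')): buffer="maxfara" (len 7), cursors c1@2 c2@5 c3@7, authorship .1..2.3
After op 3 (insert('f')): buffer="mafxfafraf" (len 10), cursors c1@3 c2@7 c3@10, authorship .11..22.33
After op 4 (insert('i')): buffer="mafixfafirafi" (len 13), cursors c1@4 c2@9 c3@13, authorship .111..222.333
After op 5 (move_left): buffer="mafixfafirafi" (len 13), cursors c1@3 c2@8 c3@12, authorship .111..222.333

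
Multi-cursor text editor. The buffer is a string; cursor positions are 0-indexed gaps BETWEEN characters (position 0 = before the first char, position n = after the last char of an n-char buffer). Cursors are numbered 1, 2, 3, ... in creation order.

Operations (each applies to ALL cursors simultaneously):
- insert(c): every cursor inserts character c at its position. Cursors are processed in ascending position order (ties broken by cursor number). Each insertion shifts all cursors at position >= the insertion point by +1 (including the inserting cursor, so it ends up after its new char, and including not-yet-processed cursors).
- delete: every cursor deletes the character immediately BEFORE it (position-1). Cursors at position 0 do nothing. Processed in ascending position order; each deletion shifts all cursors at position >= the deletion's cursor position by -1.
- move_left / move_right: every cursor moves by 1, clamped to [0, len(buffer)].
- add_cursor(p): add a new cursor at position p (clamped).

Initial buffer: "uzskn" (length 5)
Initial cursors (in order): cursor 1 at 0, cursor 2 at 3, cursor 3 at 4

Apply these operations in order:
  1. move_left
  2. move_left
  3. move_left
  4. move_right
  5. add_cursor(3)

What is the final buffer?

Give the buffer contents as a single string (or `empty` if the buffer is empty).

After op 1 (move_left): buffer="uzskn" (len 5), cursors c1@0 c2@2 c3@3, authorship .....
After op 2 (move_left): buffer="uzskn" (len 5), cursors c1@0 c2@1 c3@2, authorship .....
After op 3 (move_left): buffer="uzskn" (len 5), cursors c1@0 c2@0 c3@1, authorship .....
After op 4 (move_right): buffer="uzskn" (len 5), cursors c1@1 c2@1 c3@2, authorship .....
After op 5 (add_cursor(3)): buffer="uzskn" (len 5), cursors c1@1 c2@1 c3@2 c4@3, authorship .....

Answer: uzskn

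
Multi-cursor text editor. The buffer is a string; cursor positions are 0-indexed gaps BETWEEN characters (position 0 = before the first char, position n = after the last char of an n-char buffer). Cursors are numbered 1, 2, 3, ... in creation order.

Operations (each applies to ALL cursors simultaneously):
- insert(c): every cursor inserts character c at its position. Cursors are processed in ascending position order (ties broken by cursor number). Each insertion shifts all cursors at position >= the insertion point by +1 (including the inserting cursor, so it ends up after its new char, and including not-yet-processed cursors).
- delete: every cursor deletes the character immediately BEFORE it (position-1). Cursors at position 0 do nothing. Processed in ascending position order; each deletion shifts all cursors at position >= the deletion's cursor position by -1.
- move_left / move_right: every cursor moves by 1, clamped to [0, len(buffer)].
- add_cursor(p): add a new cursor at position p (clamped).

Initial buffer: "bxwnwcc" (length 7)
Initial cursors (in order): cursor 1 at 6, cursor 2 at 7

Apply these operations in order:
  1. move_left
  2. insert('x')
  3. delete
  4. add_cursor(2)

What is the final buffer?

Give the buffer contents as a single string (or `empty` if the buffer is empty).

After op 1 (move_left): buffer="bxwnwcc" (len 7), cursors c1@5 c2@6, authorship .......
After op 2 (insert('x')): buffer="bxwnwxcxc" (len 9), cursors c1@6 c2@8, authorship .....1.2.
After op 3 (delete): buffer="bxwnwcc" (len 7), cursors c1@5 c2@6, authorship .......
After op 4 (add_cursor(2)): buffer="bxwnwcc" (len 7), cursors c3@2 c1@5 c2@6, authorship .......

Answer: bxwnwcc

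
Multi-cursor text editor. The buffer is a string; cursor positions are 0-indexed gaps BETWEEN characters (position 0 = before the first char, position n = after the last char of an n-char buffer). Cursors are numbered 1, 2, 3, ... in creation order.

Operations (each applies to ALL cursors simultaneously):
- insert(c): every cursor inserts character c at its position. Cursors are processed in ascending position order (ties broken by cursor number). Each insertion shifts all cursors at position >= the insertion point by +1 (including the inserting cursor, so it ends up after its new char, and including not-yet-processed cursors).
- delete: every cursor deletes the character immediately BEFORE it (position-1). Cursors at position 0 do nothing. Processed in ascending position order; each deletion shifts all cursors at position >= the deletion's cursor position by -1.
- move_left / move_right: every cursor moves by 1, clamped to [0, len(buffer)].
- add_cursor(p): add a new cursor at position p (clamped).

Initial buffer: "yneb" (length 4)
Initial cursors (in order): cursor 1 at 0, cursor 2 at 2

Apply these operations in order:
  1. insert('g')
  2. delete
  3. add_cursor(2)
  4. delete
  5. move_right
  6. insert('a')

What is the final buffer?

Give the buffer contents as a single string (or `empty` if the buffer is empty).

Answer: eaaab

Derivation:
After op 1 (insert('g')): buffer="gyngeb" (len 6), cursors c1@1 c2@4, authorship 1..2..
After op 2 (delete): buffer="yneb" (len 4), cursors c1@0 c2@2, authorship ....
After op 3 (add_cursor(2)): buffer="yneb" (len 4), cursors c1@0 c2@2 c3@2, authorship ....
After op 4 (delete): buffer="eb" (len 2), cursors c1@0 c2@0 c3@0, authorship ..
After op 5 (move_right): buffer="eb" (len 2), cursors c1@1 c2@1 c3@1, authorship ..
After op 6 (insert('a')): buffer="eaaab" (len 5), cursors c1@4 c2@4 c3@4, authorship .123.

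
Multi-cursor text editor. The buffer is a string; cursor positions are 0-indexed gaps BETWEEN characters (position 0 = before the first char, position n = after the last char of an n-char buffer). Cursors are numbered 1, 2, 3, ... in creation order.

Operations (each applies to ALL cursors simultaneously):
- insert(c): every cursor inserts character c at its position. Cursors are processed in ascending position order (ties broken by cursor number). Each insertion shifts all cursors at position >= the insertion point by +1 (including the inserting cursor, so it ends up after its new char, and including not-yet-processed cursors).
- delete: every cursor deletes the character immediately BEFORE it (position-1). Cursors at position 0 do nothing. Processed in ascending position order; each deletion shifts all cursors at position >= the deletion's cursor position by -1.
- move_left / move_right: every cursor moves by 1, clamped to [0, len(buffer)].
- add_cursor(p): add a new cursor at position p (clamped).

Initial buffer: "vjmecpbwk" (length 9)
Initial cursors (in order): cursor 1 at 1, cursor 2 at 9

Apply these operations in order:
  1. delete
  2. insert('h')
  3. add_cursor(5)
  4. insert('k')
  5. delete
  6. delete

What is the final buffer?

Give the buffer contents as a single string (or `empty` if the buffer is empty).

Answer: jmepbw

Derivation:
After op 1 (delete): buffer="jmecpbw" (len 7), cursors c1@0 c2@7, authorship .......
After op 2 (insert('h')): buffer="hjmecpbwh" (len 9), cursors c1@1 c2@9, authorship 1.......2
After op 3 (add_cursor(5)): buffer="hjmecpbwh" (len 9), cursors c1@1 c3@5 c2@9, authorship 1.......2
After op 4 (insert('k')): buffer="hkjmeckpbwhk" (len 12), cursors c1@2 c3@7 c2@12, authorship 11....3...22
After op 5 (delete): buffer="hjmecpbwh" (len 9), cursors c1@1 c3@5 c2@9, authorship 1.......2
After op 6 (delete): buffer="jmepbw" (len 6), cursors c1@0 c3@3 c2@6, authorship ......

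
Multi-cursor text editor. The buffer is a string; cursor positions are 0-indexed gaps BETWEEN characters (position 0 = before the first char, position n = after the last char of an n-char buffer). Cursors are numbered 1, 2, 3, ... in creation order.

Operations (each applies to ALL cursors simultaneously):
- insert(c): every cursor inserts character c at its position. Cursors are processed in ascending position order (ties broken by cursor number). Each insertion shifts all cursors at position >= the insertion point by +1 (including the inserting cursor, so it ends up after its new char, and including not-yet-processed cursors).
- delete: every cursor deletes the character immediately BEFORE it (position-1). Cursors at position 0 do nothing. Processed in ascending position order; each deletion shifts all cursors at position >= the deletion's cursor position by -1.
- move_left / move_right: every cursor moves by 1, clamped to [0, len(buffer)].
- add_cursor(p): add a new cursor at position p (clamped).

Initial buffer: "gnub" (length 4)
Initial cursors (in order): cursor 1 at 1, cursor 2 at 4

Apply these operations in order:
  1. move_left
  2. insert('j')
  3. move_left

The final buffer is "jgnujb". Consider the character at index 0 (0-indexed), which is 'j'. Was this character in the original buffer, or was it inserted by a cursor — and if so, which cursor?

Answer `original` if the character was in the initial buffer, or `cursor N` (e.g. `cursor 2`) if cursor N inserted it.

Answer: cursor 1

Derivation:
After op 1 (move_left): buffer="gnub" (len 4), cursors c1@0 c2@3, authorship ....
After op 2 (insert('j')): buffer="jgnujb" (len 6), cursors c1@1 c2@5, authorship 1...2.
After op 3 (move_left): buffer="jgnujb" (len 6), cursors c1@0 c2@4, authorship 1...2.
Authorship (.=original, N=cursor N): 1 . . . 2 .
Index 0: author = 1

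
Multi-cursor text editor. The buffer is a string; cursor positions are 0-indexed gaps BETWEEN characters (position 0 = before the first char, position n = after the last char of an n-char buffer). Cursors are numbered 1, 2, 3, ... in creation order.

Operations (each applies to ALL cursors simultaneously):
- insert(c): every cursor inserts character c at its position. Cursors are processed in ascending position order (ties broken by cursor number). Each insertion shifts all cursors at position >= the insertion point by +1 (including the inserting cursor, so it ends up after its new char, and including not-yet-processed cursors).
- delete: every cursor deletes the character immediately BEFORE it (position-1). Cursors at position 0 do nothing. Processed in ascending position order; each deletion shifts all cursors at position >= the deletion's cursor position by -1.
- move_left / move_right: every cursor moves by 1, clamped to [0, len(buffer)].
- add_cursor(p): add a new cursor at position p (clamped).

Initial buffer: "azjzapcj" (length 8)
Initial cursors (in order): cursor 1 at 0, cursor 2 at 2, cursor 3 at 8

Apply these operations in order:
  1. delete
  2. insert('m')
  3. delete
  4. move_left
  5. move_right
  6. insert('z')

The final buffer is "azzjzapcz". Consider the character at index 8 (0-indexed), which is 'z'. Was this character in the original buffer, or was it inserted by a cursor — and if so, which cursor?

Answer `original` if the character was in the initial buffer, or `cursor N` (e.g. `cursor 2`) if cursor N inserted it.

After op 1 (delete): buffer="ajzapc" (len 6), cursors c1@0 c2@1 c3@6, authorship ......
After op 2 (insert('m')): buffer="mamjzapcm" (len 9), cursors c1@1 c2@3 c3@9, authorship 1.2.....3
After op 3 (delete): buffer="ajzapc" (len 6), cursors c1@0 c2@1 c3@6, authorship ......
After op 4 (move_left): buffer="ajzapc" (len 6), cursors c1@0 c2@0 c3@5, authorship ......
After op 5 (move_right): buffer="ajzapc" (len 6), cursors c1@1 c2@1 c3@6, authorship ......
After op 6 (insert('z')): buffer="azzjzapcz" (len 9), cursors c1@3 c2@3 c3@9, authorship .12.....3
Authorship (.=original, N=cursor N): . 1 2 . . . . . 3
Index 8: author = 3

Answer: cursor 3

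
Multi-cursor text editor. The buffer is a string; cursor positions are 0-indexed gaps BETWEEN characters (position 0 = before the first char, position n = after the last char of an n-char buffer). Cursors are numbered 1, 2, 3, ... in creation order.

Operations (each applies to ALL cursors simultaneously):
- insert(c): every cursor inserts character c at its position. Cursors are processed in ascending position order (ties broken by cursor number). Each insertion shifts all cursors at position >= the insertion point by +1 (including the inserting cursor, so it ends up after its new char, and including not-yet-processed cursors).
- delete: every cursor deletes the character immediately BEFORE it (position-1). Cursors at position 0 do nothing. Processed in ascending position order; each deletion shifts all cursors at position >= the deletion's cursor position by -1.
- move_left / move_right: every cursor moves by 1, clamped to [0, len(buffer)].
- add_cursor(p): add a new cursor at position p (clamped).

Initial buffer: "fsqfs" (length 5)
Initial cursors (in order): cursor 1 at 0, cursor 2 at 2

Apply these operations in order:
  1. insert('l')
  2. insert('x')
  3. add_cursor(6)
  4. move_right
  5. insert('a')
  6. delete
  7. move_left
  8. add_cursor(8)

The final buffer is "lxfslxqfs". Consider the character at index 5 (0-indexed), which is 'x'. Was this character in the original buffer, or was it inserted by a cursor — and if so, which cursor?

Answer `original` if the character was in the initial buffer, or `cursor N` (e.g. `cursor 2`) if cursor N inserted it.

Answer: cursor 2

Derivation:
After op 1 (insert('l')): buffer="lfslqfs" (len 7), cursors c1@1 c2@4, authorship 1..2...
After op 2 (insert('x')): buffer="lxfslxqfs" (len 9), cursors c1@2 c2@6, authorship 11..22...
After op 3 (add_cursor(6)): buffer="lxfslxqfs" (len 9), cursors c1@2 c2@6 c3@6, authorship 11..22...
After op 4 (move_right): buffer="lxfslxqfs" (len 9), cursors c1@3 c2@7 c3@7, authorship 11..22...
After op 5 (insert('a')): buffer="lxfaslxqaafs" (len 12), cursors c1@4 c2@10 c3@10, authorship 11.1.22.23..
After op 6 (delete): buffer="lxfslxqfs" (len 9), cursors c1@3 c2@7 c3@7, authorship 11..22...
After op 7 (move_left): buffer="lxfslxqfs" (len 9), cursors c1@2 c2@6 c3@6, authorship 11..22...
After op 8 (add_cursor(8)): buffer="lxfslxqfs" (len 9), cursors c1@2 c2@6 c3@6 c4@8, authorship 11..22...
Authorship (.=original, N=cursor N): 1 1 . . 2 2 . . .
Index 5: author = 2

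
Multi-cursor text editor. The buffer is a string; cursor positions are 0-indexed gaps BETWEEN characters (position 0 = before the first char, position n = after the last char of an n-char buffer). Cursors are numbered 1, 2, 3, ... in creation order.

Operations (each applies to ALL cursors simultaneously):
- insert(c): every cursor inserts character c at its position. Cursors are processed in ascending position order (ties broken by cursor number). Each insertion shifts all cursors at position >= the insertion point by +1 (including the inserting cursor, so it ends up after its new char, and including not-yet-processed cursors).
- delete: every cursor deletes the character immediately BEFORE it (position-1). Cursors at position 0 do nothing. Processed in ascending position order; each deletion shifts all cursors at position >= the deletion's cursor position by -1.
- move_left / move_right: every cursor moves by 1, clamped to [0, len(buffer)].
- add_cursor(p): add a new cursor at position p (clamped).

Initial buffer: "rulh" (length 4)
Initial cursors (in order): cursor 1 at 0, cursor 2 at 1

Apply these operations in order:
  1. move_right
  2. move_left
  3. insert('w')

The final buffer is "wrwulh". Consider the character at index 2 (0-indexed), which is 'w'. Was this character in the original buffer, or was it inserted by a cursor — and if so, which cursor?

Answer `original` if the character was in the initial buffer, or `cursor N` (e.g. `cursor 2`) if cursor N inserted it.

After op 1 (move_right): buffer="rulh" (len 4), cursors c1@1 c2@2, authorship ....
After op 2 (move_left): buffer="rulh" (len 4), cursors c1@0 c2@1, authorship ....
After op 3 (insert('w')): buffer="wrwulh" (len 6), cursors c1@1 c2@3, authorship 1.2...
Authorship (.=original, N=cursor N): 1 . 2 . . .
Index 2: author = 2

Answer: cursor 2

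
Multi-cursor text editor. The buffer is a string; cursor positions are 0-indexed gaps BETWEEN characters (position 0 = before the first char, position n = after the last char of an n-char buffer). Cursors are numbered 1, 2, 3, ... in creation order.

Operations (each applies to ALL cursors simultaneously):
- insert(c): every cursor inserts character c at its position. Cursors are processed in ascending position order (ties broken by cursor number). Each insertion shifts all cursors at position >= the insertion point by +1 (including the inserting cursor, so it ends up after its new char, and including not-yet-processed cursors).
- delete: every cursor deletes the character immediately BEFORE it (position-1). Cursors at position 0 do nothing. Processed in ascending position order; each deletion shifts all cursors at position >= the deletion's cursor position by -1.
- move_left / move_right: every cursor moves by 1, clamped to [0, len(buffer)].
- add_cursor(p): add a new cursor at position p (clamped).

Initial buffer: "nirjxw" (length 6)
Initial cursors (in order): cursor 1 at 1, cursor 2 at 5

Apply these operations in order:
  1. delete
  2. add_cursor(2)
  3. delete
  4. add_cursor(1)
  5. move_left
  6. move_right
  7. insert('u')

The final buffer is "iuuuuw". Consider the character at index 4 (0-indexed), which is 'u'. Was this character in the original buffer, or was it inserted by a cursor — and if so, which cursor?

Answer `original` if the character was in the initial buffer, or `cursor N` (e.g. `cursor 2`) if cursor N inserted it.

After op 1 (delete): buffer="irjw" (len 4), cursors c1@0 c2@3, authorship ....
After op 2 (add_cursor(2)): buffer="irjw" (len 4), cursors c1@0 c3@2 c2@3, authorship ....
After op 3 (delete): buffer="iw" (len 2), cursors c1@0 c2@1 c3@1, authorship ..
After op 4 (add_cursor(1)): buffer="iw" (len 2), cursors c1@0 c2@1 c3@1 c4@1, authorship ..
After op 5 (move_left): buffer="iw" (len 2), cursors c1@0 c2@0 c3@0 c4@0, authorship ..
After op 6 (move_right): buffer="iw" (len 2), cursors c1@1 c2@1 c3@1 c4@1, authorship ..
After op 7 (insert('u')): buffer="iuuuuw" (len 6), cursors c1@5 c2@5 c3@5 c4@5, authorship .1234.
Authorship (.=original, N=cursor N): . 1 2 3 4 .
Index 4: author = 4

Answer: cursor 4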